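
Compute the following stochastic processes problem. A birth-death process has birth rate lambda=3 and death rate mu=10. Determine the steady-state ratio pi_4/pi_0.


For birth-death process, pi_n/pi_0 = (lambda/mu)^n
= (3/10)^4
= 0.0081

0.0081


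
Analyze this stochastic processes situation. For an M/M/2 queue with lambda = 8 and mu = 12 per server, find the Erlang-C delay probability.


a = lambda/mu = 0.6667
rho = a/c = 0.3333
Erlang-C formula applied:
C(c,a) = 0.1667

0.1667


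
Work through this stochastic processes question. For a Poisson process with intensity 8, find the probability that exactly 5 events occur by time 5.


P(N(t)=k) = (lambda*t)^k * exp(-lambda*t) / k!
lambda*t = 40
= 40^5 * exp(-40) / 5!
= 102400000 * 4.2484e-18 / 120
= 3.6253e-12

3.6253e-12


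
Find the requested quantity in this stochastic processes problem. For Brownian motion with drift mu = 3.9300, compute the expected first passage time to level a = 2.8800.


Expected first passage time = a/mu
= 2.8800/3.9300
= 0.7328

0.7328


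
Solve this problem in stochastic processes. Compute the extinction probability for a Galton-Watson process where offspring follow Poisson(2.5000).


Since mu = 2.5000 > 1, extinction prob q < 1.
Solve s = exp(mu*(s-1)) iteratively.
q = 0.1074

0.1074


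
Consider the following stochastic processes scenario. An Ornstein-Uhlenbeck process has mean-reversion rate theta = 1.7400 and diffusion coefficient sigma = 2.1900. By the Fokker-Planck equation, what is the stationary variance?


Stationary variance = sigma^2 / (2*theta)
= 2.1900^2 / (2*1.7400)
= 4.7961 / 3.4800
= 1.3782

1.3782


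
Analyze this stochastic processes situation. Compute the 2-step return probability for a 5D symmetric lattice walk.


P(return in 2 steps) = P(reverse first step) = 1/(2d)
= 1/10
= 0.1000

0.1000


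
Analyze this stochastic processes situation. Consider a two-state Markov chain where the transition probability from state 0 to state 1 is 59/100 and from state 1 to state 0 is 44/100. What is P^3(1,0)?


Computing P^3 by matrix multiplication.
P = [[0.4100, 0.5900], [0.4400, 0.5600]]
After raising P to the power 3:
P^3(1,0) = 0.4272

0.4272


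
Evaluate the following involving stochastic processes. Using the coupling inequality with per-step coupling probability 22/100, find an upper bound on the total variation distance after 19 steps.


TV distance bound <= (1-delta)^n
= (1 - 0.2200)^19
= 0.7800^19
= 0.0089

0.0089


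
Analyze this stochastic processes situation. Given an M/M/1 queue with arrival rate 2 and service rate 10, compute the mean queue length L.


rho = 2/10 = 0.2000
L = rho/(1-rho)
= 0.2000/0.8000
= 0.2500

0.2500


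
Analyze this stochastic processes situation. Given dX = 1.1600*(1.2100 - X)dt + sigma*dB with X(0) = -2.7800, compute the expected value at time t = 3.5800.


E[X(t)] = mu + (X(0) - mu)*exp(-theta*t)
= 1.2100 + (-2.7800 - 1.2100)*exp(-1.1600*3.5800)
= 1.2100 + -3.9900 * 0.0157
= 1.1473

1.1473


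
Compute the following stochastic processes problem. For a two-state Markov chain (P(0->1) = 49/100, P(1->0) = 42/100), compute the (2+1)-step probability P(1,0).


P^3 = P^2 * P^1
Computing via matrix multiplication of the transition matrix.
Entry (1,0) of P^3 = 0.4612

0.4612


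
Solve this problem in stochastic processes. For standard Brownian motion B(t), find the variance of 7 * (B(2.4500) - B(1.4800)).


Var(alpha*(B(t)-B(s))) = alpha^2 * (t-s)
= 7^2 * (2.4500 - 1.4800)
= 49 * 0.9700
= 47.5300

47.5300


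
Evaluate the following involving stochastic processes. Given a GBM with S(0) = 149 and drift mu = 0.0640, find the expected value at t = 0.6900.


E[S(t)] = S(0) * exp(mu * t)
= 149 * exp(0.0640 * 0.6900)
= 149 * 1.0451
= 155.7273

155.7273


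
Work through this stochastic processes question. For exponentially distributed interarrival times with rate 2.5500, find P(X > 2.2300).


P(X > t) = exp(-lambda * t)
= exp(-2.5500 * 2.2300)
= exp(-5.6865) = 0.0034

0.0034


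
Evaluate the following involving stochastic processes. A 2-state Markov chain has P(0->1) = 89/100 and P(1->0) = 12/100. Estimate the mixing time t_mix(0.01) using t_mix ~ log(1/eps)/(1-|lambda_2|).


lambda_2 = |1 - p01 - p10| = |1 - 0.8900 - 0.1200| = 0.0100
t_mix ~ log(1/eps)/(1 - |lambda_2|)
= log(100)/(1 - 0.0100) = 4.6052/0.9900
= 4.6517

4.6517


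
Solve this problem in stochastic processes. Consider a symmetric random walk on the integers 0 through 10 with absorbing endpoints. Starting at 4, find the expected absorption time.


For symmetric RW on 0,...,N with absorbing barriers, E(i) = i*(N-i)
E(4) = 4 * 6 = 24

24


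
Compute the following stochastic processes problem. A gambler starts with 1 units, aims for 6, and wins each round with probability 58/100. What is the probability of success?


Gambler's ruin formula:
r = q/p = 0.4200/0.5800 = 0.7241
P(win) = (1 - r^i)/(1 - r^N)
= (1 - 0.7241^1)/(1 - 0.7241^6)
= 0.3223

0.3223


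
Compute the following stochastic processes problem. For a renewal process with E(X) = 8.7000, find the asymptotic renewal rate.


Long-run renewal rate = 1/E(X)
= 1/8.7000
= 0.1149

0.1149


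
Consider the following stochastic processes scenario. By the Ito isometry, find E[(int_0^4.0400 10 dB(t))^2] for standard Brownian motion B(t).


By Ito isometry: E[(int f dB)^2] = int f^2 dt
= 10^2 * 4.0400
= 100 * 4.0400 = 404.0000

404.0000


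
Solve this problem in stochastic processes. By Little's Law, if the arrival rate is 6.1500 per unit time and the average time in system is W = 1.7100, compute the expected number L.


Little's Law: L = lambda * W
= 6.1500 * 1.7100
= 10.5165

10.5165


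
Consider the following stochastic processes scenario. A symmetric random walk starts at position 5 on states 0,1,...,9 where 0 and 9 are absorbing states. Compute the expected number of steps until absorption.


For symmetric RW on 0,...,N with absorbing barriers, E(i) = i*(N-i)
E(5) = 5 * 4 = 20

20


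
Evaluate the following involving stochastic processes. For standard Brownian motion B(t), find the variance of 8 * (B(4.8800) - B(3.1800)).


Var(alpha*(B(t)-B(s))) = alpha^2 * (t-s)
= 8^2 * (4.8800 - 3.1800)
= 64 * 1.7000
= 108.8000

108.8000


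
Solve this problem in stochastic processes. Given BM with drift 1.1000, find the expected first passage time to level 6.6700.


Expected first passage time = a/mu
= 6.6700/1.1000
= 6.0636

6.0636


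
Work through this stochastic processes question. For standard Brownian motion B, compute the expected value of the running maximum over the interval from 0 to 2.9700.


E(max B(s)) = sqrt(2t/pi)
= sqrt(2*2.9700/pi)
= sqrt(1.8908)
= 1.3750

1.3750


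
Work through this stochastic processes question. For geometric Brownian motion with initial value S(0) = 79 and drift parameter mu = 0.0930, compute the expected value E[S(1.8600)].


E[S(t)] = S(0) * exp(mu * t)
= 79 * exp(0.0930 * 1.8600)
= 79 * 1.1888
= 93.9185

93.9185


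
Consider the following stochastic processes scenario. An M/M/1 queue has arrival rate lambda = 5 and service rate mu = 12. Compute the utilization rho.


rho = lambda/mu
= 5/12
= 0.4167

0.4167


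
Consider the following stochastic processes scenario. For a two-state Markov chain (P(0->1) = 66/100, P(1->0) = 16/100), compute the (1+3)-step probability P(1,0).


P^4 = P^1 * P^3
Computing via matrix multiplication of the transition matrix.
Entry (1,0) of P^4 = 0.1949

0.1949


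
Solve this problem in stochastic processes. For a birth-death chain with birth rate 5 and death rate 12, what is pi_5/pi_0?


For birth-death process, pi_n/pi_0 = (lambda/mu)^n
= (5/12)^5
= 0.0126

0.0126


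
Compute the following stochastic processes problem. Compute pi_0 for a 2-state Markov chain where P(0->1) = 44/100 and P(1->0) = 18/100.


Stationary distribution: pi_0 = p10/(p01+p10), pi_1 = p01/(p01+p10)
p01 = 0.4400, p10 = 0.1800
pi_0 = 0.2903

0.2903


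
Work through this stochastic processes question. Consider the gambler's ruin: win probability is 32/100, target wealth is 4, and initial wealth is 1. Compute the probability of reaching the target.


Gambler's ruin formula:
r = q/p = 0.6800/0.3200 = 2.1250
P(win) = (1 - r^i)/(1 - r^N)
= (1 - 2.1250^1)/(1 - 2.1250^4)
= 0.0580

0.0580


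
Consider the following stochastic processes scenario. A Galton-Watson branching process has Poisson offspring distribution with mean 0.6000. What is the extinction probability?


Since mu = 0.6000 <= 1, extinction probability = 1.

1.0000


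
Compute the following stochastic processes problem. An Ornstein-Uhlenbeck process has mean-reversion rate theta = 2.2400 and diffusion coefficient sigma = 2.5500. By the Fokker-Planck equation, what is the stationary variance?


Stationary variance = sigma^2 / (2*theta)
= 2.5500^2 / (2*2.2400)
= 6.5025 / 4.4800
= 1.4515

1.4515


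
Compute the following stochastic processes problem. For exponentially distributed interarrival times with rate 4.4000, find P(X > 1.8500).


P(X > t) = exp(-lambda * t)
= exp(-4.4000 * 1.8500)
= exp(-8.1400) = 2.9164e-04

2.9164e-04


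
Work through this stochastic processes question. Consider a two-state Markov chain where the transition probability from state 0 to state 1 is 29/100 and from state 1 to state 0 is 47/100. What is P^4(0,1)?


Computing P^4 by matrix multiplication.
P = [[0.7100, 0.2900], [0.4700, 0.5300]]
After raising P to the power 4:
P^4(0,1) = 0.3803

0.3803


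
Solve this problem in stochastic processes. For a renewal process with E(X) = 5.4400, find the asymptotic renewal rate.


Long-run renewal rate = 1/E(X)
= 1/5.4400
= 0.1838

0.1838


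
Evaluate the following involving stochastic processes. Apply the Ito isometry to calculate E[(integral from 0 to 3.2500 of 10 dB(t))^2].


By Ito isometry: E[(int f dB)^2] = int f^2 dt
= 10^2 * 3.2500
= 100 * 3.2500 = 325.0000

325.0000


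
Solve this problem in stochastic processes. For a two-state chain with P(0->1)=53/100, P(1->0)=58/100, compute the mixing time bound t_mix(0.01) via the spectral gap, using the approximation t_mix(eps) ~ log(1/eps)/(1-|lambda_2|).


lambda_2 = |1 - p01 - p10| = |1 - 0.5300 - 0.5800| = 0.1100
t_mix ~ log(1/eps)/(1 - |lambda_2|)
= log(100)/(1 - 0.1100) = 4.6052/0.8900
= 5.1743

5.1743


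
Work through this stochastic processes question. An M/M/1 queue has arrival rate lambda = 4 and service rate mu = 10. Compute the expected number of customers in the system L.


rho = 4/10 = 0.4000
L = rho/(1-rho)
= 0.4000/0.6000
= 0.6667

0.6667


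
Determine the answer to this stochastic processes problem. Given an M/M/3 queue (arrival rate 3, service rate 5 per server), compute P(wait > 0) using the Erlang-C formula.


a = lambda/mu = 0.6000
rho = a/c = 0.2000
Erlang-C formula applied:
C(c,a) = 0.0247

0.0247


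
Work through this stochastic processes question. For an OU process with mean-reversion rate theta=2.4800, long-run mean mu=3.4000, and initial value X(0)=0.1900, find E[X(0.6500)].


E[X(t)] = mu + (X(0) - mu)*exp(-theta*t)
= 3.4000 + (0.1900 - 3.4000)*exp(-2.4800*0.6500)
= 3.4000 + -3.2100 * 0.1995
= 2.7596

2.7596


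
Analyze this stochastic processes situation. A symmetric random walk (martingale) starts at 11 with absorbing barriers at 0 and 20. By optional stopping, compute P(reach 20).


By optional stopping theorem: E(M at tau) = M(0) = 11
P(hit 20)*20 + P(hit 0)*0 = 11
P(hit 20) = (11 - 0)/(20 - 0) = 11/20 = 0.5500

0.5500


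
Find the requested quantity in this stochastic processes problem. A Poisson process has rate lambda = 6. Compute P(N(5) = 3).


P(N(t)=k) = (lambda*t)^k * exp(-lambda*t) / k!
lambda*t = 30
= 30^3 * exp(-30) / 3!
= 27000 * 9.3576e-14 / 6
= 4.2109e-10

4.2109e-10


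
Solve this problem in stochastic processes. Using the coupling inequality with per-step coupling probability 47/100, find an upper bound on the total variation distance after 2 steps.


TV distance bound <= (1-delta)^n
= (1 - 0.4700)^2
= 0.5300^2
= 0.2809

0.2809


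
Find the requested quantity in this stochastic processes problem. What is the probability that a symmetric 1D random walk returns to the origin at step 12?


P(S(12) = 0) = C(12,6) / 4^6
= 924 / 4096
= 0.2256

0.2256


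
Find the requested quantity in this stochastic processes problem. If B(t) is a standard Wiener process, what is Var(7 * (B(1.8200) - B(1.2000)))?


Var(alpha*(B(t)-B(s))) = alpha^2 * (t-s)
= 7^2 * (1.8200 - 1.2000)
= 49 * 0.6200
= 30.3800

30.3800


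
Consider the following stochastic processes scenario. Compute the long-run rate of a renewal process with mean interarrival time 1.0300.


Long-run renewal rate = 1/E(X)
= 1/1.0300
= 0.9709

0.9709


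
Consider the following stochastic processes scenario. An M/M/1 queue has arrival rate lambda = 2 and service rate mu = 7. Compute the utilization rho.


rho = lambda/mu
= 2/7
= 0.2857

0.2857


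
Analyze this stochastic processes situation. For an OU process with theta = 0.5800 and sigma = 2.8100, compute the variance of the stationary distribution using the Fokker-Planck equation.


Stationary variance = sigma^2 / (2*theta)
= 2.8100^2 / (2*0.5800)
= 7.8961 / 1.1600
= 6.8070

6.8070


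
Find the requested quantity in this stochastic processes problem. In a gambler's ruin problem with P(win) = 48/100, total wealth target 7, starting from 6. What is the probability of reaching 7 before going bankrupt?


Gambler's ruin formula:
r = q/p = 0.5200/0.4800 = 1.0833
P(win) = (1 - r^i)/(1 - r^N)
= (1 - 1.0833^6)/(1 - 1.0833^7)
= 0.8207

0.8207


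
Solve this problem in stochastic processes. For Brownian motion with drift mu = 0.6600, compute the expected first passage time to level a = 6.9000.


Expected first passage time = a/mu
= 6.9000/0.6600
= 10.4545

10.4545


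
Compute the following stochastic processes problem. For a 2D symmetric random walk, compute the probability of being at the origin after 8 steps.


P = C(8,4)^2 / 4^8
= 70^2 / 65536
= 4900 / 65536
= 0.0748

0.0748


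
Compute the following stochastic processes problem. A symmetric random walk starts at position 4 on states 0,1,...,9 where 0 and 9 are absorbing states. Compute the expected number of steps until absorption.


For symmetric RW on 0,...,N with absorbing barriers, E(i) = i*(N-i)
E(4) = 4 * 5 = 20

20


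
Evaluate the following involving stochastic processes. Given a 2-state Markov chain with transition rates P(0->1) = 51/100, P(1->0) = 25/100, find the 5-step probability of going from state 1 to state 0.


Computing P^5 by matrix multiplication.
P = [[0.4900, 0.5100], [0.2500, 0.7500]]
After raising P to the power 5:
P^5(1,0) = 0.3287

0.3287


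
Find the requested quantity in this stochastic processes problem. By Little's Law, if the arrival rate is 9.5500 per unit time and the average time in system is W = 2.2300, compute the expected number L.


Little's Law: L = lambda * W
= 9.5500 * 2.2300
= 21.2965

21.2965


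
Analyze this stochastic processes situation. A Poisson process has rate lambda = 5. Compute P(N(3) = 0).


P(N(t)=k) = (lambda*t)^k * exp(-lambda*t) / k!
lambda*t = 15
= 15^0 * exp(-15) / 0!
= 1 * 3.0590e-07 / 1
= 3.0590e-07

3.0590e-07


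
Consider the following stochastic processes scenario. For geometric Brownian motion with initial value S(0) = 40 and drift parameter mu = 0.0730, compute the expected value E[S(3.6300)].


E[S(t)] = S(0) * exp(mu * t)
= 40 * exp(0.0730 * 3.6300)
= 40 * 1.3034
= 52.1367

52.1367


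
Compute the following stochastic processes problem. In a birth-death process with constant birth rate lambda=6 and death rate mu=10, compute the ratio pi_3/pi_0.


For birth-death process, pi_n/pi_0 = (lambda/mu)^n
= (6/10)^3
= 0.2160

0.2160


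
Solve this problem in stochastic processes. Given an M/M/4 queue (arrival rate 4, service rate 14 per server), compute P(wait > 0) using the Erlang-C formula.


a = lambda/mu = 0.2857
rho = a/c = 0.0714
Erlang-C formula applied:
C(c,a) = 2.2471e-04

2.2471e-04


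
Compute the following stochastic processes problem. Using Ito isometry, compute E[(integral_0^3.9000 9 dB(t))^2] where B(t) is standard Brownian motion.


By Ito isometry: E[(int f dB)^2] = int f^2 dt
= 9^2 * 3.9000
= 81 * 3.9000 = 315.9000

315.9000


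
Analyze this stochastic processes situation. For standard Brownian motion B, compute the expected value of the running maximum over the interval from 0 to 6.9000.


E(max B(s)) = sqrt(2t/pi)
= sqrt(2*6.9000/pi)
= sqrt(4.3927)
= 2.0959

2.0959


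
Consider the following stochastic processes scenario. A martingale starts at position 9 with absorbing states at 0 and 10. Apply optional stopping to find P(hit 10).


By optional stopping theorem: E(M at tau) = M(0) = 9
P(hit 10)*10 + P(hit 0)*0 = 9
P(hit 10) = (9 - 0)/(10 - 0) = 9/10 = 0.9000

0.9000


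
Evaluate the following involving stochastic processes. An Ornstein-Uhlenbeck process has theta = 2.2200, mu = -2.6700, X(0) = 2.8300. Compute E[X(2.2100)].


E[X(t)] = mu + (X(0) - mu)*exp(-theta*t)
= -2.6700 + (2.8300 - -2.6700)*exp(-2.2200*2.2100)
= -2.6700 + 5.5000 * 0.0074
= -2.6293

-2.6293


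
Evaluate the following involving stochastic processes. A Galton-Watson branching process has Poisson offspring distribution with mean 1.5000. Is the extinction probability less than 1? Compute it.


Since mu = 1.5000 > 1, extinction prob q < 1.
Solve s = exp(mu*(s-1)) iteratively.
q = 0.4172

0.4172


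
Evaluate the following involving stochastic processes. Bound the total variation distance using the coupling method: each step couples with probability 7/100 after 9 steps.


TV distance bound <= (1-delta)^n
= (1 - 0.0700)^9
= 0.9300^9
= 0.5204

0.5204


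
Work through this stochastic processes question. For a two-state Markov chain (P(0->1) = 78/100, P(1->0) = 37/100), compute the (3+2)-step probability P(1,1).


P^5 = P^3 * P^2
Computing via matrix multiplication of the transition matrix.
Entry (1,1) of P^5 = 0.6782

0.6782


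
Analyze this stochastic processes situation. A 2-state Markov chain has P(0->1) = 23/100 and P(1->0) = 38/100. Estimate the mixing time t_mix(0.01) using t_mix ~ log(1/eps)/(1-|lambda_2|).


lambda_2 = |1 - p01 - p10| = |1 - 0.2300 - 0.3800| = 0.3900
t_mix ~ log(1/eps)/(1 - |lambda_2|)
= log(100)/(1 - 0.3900) = 4.6052/0.6100
= 7.5495

7.5495


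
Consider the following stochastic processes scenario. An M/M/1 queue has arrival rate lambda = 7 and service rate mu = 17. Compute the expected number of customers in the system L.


rho = 7/17 = 0.4118
L = rho/(1-rho)
= 0.4118/0.5882
= 0.7000

0.7000


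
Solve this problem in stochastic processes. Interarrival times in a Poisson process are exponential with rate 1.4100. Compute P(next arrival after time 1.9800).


P(X > t) = exp(-lambda * t)
= exp(-1.4100 * 1.9800)
= exp(-2.7918) = 0.0613

0.0613


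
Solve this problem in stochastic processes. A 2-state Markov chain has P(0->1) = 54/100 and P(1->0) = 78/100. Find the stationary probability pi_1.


Stationary distribution: pi_0 = p10/(p01+p10), pi_1 = p01/(p01+p10)
p01 = 0.5400, p10 = 0.7800
pi_1 = 0.4091

0.4091


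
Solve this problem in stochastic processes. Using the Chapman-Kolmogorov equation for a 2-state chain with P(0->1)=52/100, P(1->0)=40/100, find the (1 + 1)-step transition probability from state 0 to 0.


P^2 = P^1 * P^1
Computing via matrix multiplication of the transition matrix.
Entry (0,0) of P^2 = 0.4384

0.4384


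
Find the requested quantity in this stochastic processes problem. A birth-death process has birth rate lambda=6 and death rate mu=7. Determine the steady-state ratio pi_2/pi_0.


For birth-death process, pi_n/pi_0 = (lambda/mu)^n
= (6/7)^2
= 0.7347

0.7347


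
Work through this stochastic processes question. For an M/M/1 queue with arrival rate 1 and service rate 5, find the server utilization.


rho = lambda/mu
= 1/5
= 0.2000

0.2000


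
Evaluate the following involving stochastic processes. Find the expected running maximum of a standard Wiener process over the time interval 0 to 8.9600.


E(max B(s)) = sqrt(2t/pi)
= sqrt(2*8.9600/pi)
= sqrt(5.7041)
= 2.3883

2.3883


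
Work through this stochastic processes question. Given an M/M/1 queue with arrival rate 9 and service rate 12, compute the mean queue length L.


rho = 9/12 = 0.7500
L = rho/(1-rho)
= 0.7500/0.2500
= 3.0000

3.0000


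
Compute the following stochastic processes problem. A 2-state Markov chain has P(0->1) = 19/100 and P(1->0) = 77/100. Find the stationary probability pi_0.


Stationary distribution: pi_0 = p10/(p01+p10), pi_1 = p01/(p01+p10)
p01 = 0.1900, p10 = 0.7700
pi_0 = 0.8021

0.8021


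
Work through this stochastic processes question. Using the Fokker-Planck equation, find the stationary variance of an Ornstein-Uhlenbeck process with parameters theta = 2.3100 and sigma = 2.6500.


Stationary variance = sigma^2 / (2*theta)
= 2.6500^2 / (2*2.3100)
= 7.0225 / 4.6200
= 1.5200

1.5200


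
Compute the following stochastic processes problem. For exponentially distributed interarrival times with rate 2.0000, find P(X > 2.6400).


P(X > t) = exp(-lambda * t)
= exp(-2.0000 * 2.6400)
= exp(-5.2800) = 0.0051

0.0051


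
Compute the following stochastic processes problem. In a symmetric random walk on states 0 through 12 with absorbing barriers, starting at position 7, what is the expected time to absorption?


For symmetric RW on 0,...,N with absorbing barriers, E(i) = i*(N-i)
E(7) = 7 * 5 = 35

35


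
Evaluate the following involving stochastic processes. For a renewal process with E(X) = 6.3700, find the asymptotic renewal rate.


Long-run renewal rate = 1/E(X)
= 1/6.3700
= 0.1570

0.1570


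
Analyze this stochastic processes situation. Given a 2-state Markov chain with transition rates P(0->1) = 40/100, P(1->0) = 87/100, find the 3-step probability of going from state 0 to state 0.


Computing P^3 by matrix multiplication.
P = [[0.6000, 0.4000], [0.8700, 0.1300]]
After raising P to the power 3:
P^3(0,0) = 0.6788

0.6788


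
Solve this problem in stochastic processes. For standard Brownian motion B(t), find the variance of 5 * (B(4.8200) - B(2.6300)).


Var(alpha*(B(t)-B(s))) = alpha^2 * (t-s)
= 5^2 * (4.8200 - 2.6300)
= 25 * 2.1900
= 54.7500

54.7500


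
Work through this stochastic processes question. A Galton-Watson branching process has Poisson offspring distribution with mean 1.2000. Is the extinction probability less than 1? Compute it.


Since mu = 1.2000 > 1, extinction prob q < 1.
Solve s = exp(mu*(s-1)) iteratively.
q = 0.6863

0.6863


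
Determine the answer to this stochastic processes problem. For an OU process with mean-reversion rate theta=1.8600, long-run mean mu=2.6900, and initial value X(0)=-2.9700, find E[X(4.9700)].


E[X(t)] = mu + (X(0) - mu)*exp(-theta*t)
= 2.6900 + (-2.9700 - 2.6900)*exp(-1.8600*4.9700)
= 2.6900 + -5.6600 * 9.6671e-05
= 2.6895

2.6895


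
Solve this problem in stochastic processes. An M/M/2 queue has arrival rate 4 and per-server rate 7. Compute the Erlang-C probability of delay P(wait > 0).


a = lambda/mu = 0.5714
rho = a/c = 0.2857
Erlang-C formula applied:
C(c,a) = 0.1270

0.1270


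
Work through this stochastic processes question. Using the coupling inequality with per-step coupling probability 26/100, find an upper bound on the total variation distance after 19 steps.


TV distance bound <= (1-delta)^n
= (1 - 0.2600)^19
= 0.7400^19
= 0.0033

0.0033


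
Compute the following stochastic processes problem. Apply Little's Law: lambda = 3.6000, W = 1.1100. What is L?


Little's Law: L = lambda * W
= 3.6000 * 1.1100
= 3.9960

3.9960


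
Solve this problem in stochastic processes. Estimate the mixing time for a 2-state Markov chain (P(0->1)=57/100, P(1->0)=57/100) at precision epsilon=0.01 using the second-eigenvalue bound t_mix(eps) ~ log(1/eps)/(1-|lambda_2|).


lambda_2 = |1 - p01 - p10| = |1 - 0.5700 - 0.5700| = 0.1400
t_mix ~ log(1/eps)/(1 - |lambda_2|)
= log(100)/(1 - 0.1400) = 4.6052/0.8600
= 5.3548

5.3548


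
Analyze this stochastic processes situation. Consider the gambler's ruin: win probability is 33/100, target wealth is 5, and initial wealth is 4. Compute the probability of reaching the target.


Gambler's ruin formula:
r = q/p = 0.6700/0.3300 = 2.0303
P(win) = (1 - r^i)/(1 - r^N)
= (1 - 2.0303^4)/(1 - 2.0303^5)
= 0.4774

0.4774


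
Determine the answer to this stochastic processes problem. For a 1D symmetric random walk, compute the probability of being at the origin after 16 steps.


P(S(16) = 0) = C(16,8) / 4^8
= 12870 / 65536
= 0.1964

0.1964


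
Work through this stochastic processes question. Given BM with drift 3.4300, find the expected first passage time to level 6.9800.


Expected first passage time = a/mu
= 6.9800/3.4300
= 2.0350

2.0350


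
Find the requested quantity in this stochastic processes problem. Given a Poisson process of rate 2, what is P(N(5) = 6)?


P(N(t)=k) = (lambda*t)^k * exp(-lambda*t) / k!
lambda*t = 10
= 10^6 * exp(-10) / 6!
= 1000000 * 4.5400e-05 / 720
= 0.0631

0.0631


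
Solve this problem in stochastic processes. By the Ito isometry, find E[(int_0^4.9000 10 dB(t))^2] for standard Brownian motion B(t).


By Ito isometry: E[(int f dB)^2] = int f^2 dt
= 10^2 * 4.9000
= 100 * 4.9000 = 490.0000

490.0000


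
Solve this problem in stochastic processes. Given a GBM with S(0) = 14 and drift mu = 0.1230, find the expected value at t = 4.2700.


E[S(t)] = S(0) * exp(mu * t)
= 14 * exp(0.1230 * 4.2700)
= 14 * 1.6908
= 23.6714

23.6714


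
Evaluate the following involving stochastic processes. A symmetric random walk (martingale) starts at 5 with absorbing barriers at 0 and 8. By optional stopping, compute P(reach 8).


By optional stopping theorem: E(M at tau) = M(0) = 5
P(hit 8)*8 + P(hit 0)*0 = 5
P(hit 8) = (5 - 0)/(8 - 0) = 5/8 = 0.6250

0.6250


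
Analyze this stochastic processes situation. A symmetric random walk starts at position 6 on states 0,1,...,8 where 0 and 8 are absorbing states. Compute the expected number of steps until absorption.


For symmetric RW on 0,...,N with absorbing barriers, E(i) = i*(N-i)
E(6) = 6 * 2 = 12

12


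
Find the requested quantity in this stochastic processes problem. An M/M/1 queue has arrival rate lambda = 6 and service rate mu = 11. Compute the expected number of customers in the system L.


rho = 6/11 = 0.5455
L = rho/(1-rho)
= 0.5455/0.4545
= 1.2000

1.2000


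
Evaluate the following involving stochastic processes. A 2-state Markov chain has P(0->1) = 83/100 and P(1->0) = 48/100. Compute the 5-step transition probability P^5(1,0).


Computing P^5 by matrix multiplication.
P = [[0.1700, 0.8300], [0.4800, 0.5200]]
After raising P to the power 5:
P^5(1,0) = 0.3675

0.3675


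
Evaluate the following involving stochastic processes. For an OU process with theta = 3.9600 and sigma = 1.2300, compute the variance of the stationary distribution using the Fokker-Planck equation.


Stationary variance = sigma^2 / (2*theta)
= 1.2300^2 / (2*3.9600)
= 1.5129 / 7.9200
= 0.1910

0.1910


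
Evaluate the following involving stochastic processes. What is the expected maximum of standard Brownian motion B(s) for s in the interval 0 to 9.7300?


E(max B(s)) = sqrt(2t/pi)
= sqrt(2*9.7300/pi)
= sqrt(6.1943)
= 2.4888

2.4888


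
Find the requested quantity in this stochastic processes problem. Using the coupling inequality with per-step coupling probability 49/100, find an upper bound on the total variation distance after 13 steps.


TV distance bound <= (1-delta)^n
= (1 - 0.4900)^13
= 0.5100^13
= 1.5791e-04

1.5791e-04


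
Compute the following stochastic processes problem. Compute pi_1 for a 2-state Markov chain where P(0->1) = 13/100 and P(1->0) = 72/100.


Stationary distribution: pi_0 = p10/(p01+p10), pi_1 = p01/(p01+p10)
p01 = 0.1300, p10 = 0.7200
pi_1 = 0.1529

0.1529


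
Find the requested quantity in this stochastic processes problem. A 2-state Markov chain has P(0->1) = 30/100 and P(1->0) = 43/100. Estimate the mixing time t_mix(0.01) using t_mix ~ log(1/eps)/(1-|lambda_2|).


lambda_2 = |1 - p01 - p10| = |1 - 0.3000 - 0.4300| = 0.2700
t_mix ~ log(1/eps)/(1 - |lambda_2|)
= log(100)/(1 - 0.2700) = 4.6052/0.7300
= 6.3085

6.3085


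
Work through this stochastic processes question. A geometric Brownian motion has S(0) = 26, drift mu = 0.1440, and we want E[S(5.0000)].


E[S(t)] = S(0) * exp(mu * t)
= 26 * exp(0.1440 * 5.0000)
= 26 * 2.0544
= 53.4153

53.4153


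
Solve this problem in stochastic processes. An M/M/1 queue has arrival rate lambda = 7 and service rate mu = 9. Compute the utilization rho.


rho = lambda/mu
= 7/9
= 0.7778

0.7778


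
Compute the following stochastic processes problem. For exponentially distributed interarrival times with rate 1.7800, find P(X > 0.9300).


P(X > t) = exp(-lambda * t)
= exp(-1.7800 * 0.9300)
= exp(-1.6554) = 0.1910

0.1910


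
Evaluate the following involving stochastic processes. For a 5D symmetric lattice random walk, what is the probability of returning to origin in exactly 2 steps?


P(return in 2 steps) = P(reverse first step) = 1/(2d)
= 1/10
= 0.1000

0.1000


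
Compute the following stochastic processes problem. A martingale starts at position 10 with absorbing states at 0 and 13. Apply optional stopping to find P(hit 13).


By optional stopping theorem: E(M at tau) = M(0) = 10
P(hit 13)*13 + P(hit 0)*0 = 10
P(hit 13) = (10 - 0)/(13 - 0) = 10/13 = 0.7692

0.7692


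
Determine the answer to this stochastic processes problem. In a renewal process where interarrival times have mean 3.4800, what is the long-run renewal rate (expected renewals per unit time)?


Long-run renewal rate = 1/E(X)
= 1/3.4800
= 0.2874

0.2874


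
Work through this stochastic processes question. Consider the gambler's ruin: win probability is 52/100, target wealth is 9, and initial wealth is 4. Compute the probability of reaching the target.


Gambler's ruin formula:
r = q/p = 0.4800/0.5200 = 0.9231
P(win) = (1 - r^i)/(1 - r^N)
= (1 - 0.9231^4)/(1 - 0.9231^9)
= 0.5336

0.5336


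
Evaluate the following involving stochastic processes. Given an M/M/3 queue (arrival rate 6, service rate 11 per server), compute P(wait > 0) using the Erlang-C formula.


a = lambda/mu = 0.5455
rho = a/c = 0.1818
Erlang-C formula applied:
C(c,a) = 0.0191

0.0191


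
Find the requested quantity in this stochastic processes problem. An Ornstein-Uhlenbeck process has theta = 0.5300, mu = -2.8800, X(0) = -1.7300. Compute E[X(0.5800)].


E[X(t)] = mu + (X(0) - mu)*exp(-theta*t)
= -2.8800 + (-1.7300 - -2.8800)*exp(-0.5300*0.5800)
= -2.8800 + 1.1500 * 0.7354
= -2.0343

-2.0343


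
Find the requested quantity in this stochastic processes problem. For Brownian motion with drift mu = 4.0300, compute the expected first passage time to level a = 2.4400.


Expected first passage time = a/mu
= 2.4400/4.0300
= 0.6055

0.6055


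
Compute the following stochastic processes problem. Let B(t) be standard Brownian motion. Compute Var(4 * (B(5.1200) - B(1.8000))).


Var(alpha*(B(t)-B(s))) = alpha^2 * (t-s)
= 4^2 * (5.1200 - 1.8000)
= 16 * 3.3200
= 53.1200

53.1200


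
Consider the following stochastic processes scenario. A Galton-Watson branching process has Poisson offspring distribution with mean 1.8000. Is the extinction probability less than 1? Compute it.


Since mu = 1.8000 > 1, extinction prob q < 1.
Solve s = exp(mu*(s-1)) iteratively.
q = 0.2676

0.2676


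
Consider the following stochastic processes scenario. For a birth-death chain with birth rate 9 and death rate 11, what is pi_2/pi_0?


For birth-death process, pi_n/pi_0 = (lambda/mu)^n
= (9/11)^2
= 0.6694

0.6694


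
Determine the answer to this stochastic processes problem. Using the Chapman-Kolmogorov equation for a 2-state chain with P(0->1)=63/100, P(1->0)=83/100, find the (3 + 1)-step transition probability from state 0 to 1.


P^4 = P^3 * P^1
Computing via matrix multiplication of the transition matrix.
Entry (0,1) of P^4 = 0.4122

0.4122


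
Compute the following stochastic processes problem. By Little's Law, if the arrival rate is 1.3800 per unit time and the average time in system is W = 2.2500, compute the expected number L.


Little's Law: L = lambda * W
= 1.3800 * 2.2500
= 3.1050

3.1050


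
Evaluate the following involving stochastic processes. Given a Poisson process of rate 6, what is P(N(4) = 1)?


P(N(t)=k) = (lambda*t)^k * exp(-lambda*t) / k!
lambda*t = 24
= 24^1 * exp(-24) / 1!
= 24 * 3.7751e-11 / 1
= 9.0603e-10

9.0603e-10


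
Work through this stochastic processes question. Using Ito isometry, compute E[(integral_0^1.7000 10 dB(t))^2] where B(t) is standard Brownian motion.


By Ito isometry: E[(int f dB)^2] = int f^2 dt
= 10^2 * 1.7000
= 100 * 1.7000 = 170.0000

170.0000


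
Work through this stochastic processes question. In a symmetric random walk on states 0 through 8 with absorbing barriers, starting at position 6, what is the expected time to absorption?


For symmetric RW on 0,...,N with absorbing barriers, E(i) = i*(N-i)
E(6) = 6 * 2 = 12

12


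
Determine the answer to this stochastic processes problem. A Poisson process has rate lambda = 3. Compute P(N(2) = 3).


P(N(t)=k) = (lambda*t)^k * exp(-lambda*t) / k!
lambda*t = 6
= 6^3 * exp(-6) / 3!
= 216 * 0.0025 / 6
= 0.0892

0.0892


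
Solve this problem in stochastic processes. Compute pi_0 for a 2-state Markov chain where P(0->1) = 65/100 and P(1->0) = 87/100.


Stationary distribution: pi_0 = p10/(p01+p10), pi_1 = p01/(p01+p10)
p01 = 0.6500, p10 = 0.8700
pi_0 = 0.5724

0.5724


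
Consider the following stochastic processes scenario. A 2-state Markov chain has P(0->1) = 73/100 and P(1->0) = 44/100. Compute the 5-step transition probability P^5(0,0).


Computing P^5 by matrix multiplication.
P = [[0.2700, 0.7300], [0.4400, 0.5600]]
After raising P to the power 5:
P^5(0,0) = 0.3760

0.3760


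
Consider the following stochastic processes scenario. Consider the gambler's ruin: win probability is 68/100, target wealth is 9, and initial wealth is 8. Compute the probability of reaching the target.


Gambler's ruin formula:
r = q/p = 0.3200/0.6800 = 0.4706
P(win) = (1 - r^i)/(1 - r^N)
= (1 - 0.4706^8)/(1 - 0.4706^9)
= 0.9987

0.9987


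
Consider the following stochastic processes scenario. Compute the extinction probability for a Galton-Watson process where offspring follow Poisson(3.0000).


Since mu = 3.0000 > 1, extinction prob q < 1.
Solve s = exp(mu*(s-1)) iteratively.
q = 0.0595

0.0595


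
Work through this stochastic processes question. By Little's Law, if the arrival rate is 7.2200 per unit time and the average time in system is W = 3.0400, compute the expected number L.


Little's Law: L = lambda * W
= 7.2200 * 3.0400
= 21.9488

21.9488


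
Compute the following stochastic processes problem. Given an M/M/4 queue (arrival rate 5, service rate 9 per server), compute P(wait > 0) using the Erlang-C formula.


a = lambda/mu = 0.5556
rho = a/c = 0.1389
Erlang-C formula applied:
C(c,a) = 0.0026

0.0026


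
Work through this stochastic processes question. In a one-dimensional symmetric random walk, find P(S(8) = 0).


P(S(8) = 0) = C(8,4) / 4^4
= 70 / 256
= 0.2734

0.2734


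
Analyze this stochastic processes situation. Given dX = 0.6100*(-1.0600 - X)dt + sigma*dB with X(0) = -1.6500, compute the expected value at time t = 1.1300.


E[X(t)] = mu + (X(0) - mu)*exp(-theta*t)
= -1.0600 + (-1.6500 - -1.0600)*exp(-0.6100*1.1300)
= -1.0600 + -0.5900 * 0.5019
= -1.3561

-1.3561


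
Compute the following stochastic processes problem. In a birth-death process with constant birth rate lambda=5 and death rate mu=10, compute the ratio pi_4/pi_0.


For birth-death process, pi_n/pi_0 = (lambda/mu)^n
= (5/10)^4
= 0.0625

0.0625


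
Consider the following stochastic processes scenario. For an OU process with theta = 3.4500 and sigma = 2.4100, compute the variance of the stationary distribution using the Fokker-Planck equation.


Stationary variance = sigma^2 / (2*theta)
= 2.4100^2 / (2*3.4500)
= 5.8081 / 6.9000
= 0.8418

0.8418


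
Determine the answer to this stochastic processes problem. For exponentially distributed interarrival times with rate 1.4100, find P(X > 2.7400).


P(X > t) = exp(-lambda * t)
= exp(-1.4100 * 2.7400)
= exp(-3.8634) = 0.0210

0.0210


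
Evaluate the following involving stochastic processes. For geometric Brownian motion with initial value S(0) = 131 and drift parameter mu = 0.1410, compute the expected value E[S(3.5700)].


E[S(t)] = S(0) * exp(mu * t)
= 131 * exp(0.1410 * 3.5700)
= 131 * 1.6543
= 216.7116

216.7116


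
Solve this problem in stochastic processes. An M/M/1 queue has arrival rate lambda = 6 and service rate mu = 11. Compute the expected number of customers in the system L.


rho = 6/11 = 0.5455
L = rho/(1-rho)
= 0.5455/0.4545
= 1.2000

1.2000


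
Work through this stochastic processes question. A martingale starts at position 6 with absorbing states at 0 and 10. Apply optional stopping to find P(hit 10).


By optional stopping theorem: E(M at tau) = M(0) = 6
P(hit 10)*10 + P(hit 0)*0 = 6
P(hit 10) = (6 - 0)/(10 - 0) = 3/5 = 0.6000

0.6000


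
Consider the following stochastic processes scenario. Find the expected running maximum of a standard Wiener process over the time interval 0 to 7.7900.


E(max B(s)) = sqrt(2t/pi)
= sqrt(2*7.7900/pi)
= sqrt(4.9593)
= 2.2269

2.2269


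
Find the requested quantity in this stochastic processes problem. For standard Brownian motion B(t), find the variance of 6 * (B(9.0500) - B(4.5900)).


Var(alpha*(B(t)-B(s))) = alpha^2 * (t-s)
= 6^2 * (9.0500 - 4.5900)
= 36 * 4.4600
= 160.5600

160.5600


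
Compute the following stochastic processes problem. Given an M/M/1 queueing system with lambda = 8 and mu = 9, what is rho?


rho = lambda/mu
= 8/9
= 0.8889

0.8889


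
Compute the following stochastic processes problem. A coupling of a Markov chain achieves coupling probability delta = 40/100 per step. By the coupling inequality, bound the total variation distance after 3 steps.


TV distance bound <= (1-delta)^n
= (1 - 0.4000)^3
= 0.6000^3
= 0.2160

0.2160


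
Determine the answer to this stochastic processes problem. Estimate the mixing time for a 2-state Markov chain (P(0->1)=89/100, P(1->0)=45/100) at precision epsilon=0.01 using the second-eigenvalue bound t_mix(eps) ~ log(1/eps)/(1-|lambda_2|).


lambda_2 = |1 - p01 - p10| = |1 - 0.8900 - 0.4500| = 0.3400
t_mix ~ log(1/eps)/(1 - |lambda_2|)
= log(100)/(1 - 0.3400) = 4.6052/0.6600
= 6.9775

6.9775


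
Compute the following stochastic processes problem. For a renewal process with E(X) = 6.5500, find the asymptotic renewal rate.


Long-run renewal rate = 1/E(X)
= 1/6.5500
= 0.1527

0.1527


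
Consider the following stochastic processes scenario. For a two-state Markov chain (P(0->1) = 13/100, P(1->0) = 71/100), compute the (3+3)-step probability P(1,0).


P^6 = P^3 * P^3
Computing via matrix multiplication of the transition matrix.
Entry (1,0) of P^6 = 0.8452

0.8452


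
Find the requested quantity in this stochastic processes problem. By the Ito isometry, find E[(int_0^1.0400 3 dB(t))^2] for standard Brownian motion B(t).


By Ito isometry: E[(int f dB)^2] = int f^2 dt
= 3^2 * 1.0400
= 9 * 1.0400 = 9.3600

9.3600


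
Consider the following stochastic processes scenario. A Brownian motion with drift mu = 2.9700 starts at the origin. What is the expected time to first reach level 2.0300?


Expected first passage time = a/mu
= 2.0300/2.9700
= 0.6835

0.6835
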